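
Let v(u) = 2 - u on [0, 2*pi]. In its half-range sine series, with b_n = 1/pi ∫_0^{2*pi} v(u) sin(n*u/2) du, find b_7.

b_7 = 1/pi ∫_0^{2*pi} (2 - u) sin(7*u/2) du.
Integrating by parts (boundary term plus one more integral), an antiderivative of (2 - u) sin(7*u/2) is 2*u*cos(7*u/2)/7 - 4*sin(7*u/2)/49 - 4*cos(7*u/2)/7; evaluating from 0 to 2*pi: ∫_{0}^{2*pi} (2 - u) sin(7*u/2) du = (4/7 - 4*pi/7) - (-4/7) = 8/7 - 4*pi/7.
Hence b_7 = (1/pi)·(8/7 - 4*pi/7) = 4*(2 - pi)/(7*pi).

4*(2 - pi)/(7*pi)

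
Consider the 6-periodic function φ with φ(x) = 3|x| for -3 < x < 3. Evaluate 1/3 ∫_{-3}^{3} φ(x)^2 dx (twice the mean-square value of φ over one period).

1/3 ∫_{-3}^{3} φ(x)^2 dx = 1/3 · (162) = 54.

54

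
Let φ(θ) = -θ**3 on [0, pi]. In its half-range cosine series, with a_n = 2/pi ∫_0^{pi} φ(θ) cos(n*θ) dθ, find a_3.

a_3 = 2/pi ∫_0^{pi} (-θ**3) cos(3*θ) dθ.
Integrating by parts three times (tabular method), an antiderivative of (-θ**3) cos(3*θ) is -θ**3*sin(3*θ)/3 - θ**2*cos(3*θ)/3 + 2*θ*sin(3*θ)/9 + 2*cos(3*θ)/27; evaluating from 0 to pi: ∫_{0}^{pi} (-θ**3) cos(3*θ) dθ = (-2/27 + pi**2/3) - (2/27) = -4/27 + pi**2/3.
Hence a_3 = (2/pi)·(-4/27 + pi**2/3) = 2*(-4 + 9*pi**2)/(27*pi).

2*(-4 + 9*pi**2)/(27*pi)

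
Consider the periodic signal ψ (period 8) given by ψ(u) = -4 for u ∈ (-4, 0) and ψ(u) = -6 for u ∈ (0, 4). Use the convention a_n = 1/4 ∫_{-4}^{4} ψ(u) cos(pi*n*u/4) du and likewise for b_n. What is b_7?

-4/(7*pi)

b_7 = 1/4 ∫_{-4}^{4} ψ(u) sin(7*pi*u/4) du.
Split the integral at the breakpoints.
Directly, an antiderivative of (-4) sin(7*pi*u/4) is 16*cos(7*pi*u/4)/(7*pi); evaluating from -4 to 0: ∫_{-4}^{0} (-4) sin(7*pi*u/4) du = (16/(7*pi)) - (-16/(7*pi)) = 32/(7*pi).
Directly, an antiderivative of (-6) sin(7*pi*u/4) is 24*cos(7*pi*u/4)/(7*pi); evaluating from 0 to 4: ∫_{0}^{4} (-6) sin(7*pi*u/4) du = (-24/(7*pi)) - (24/(7*pi)) = -48/(7*pi).
Summing the pieces and multiplying by (1/4) gives b_7 = -4/(7*pi).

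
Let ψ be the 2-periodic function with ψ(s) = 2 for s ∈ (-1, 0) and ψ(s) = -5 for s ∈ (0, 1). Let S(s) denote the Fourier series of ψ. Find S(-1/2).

ψ is continuous at s = -1/2 with value 2, so the series converges to 2 there.

2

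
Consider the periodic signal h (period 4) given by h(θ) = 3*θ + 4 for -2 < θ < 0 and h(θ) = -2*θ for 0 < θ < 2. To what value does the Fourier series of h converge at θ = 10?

θ = 10 differs from θ = 2 by 2 full period(s), and the series is 4-periodic.
At θ = 2 the one-sided limits are h(2^-) = -4 and h(2^+) = -2.
By Dirichlet's theorem the series converges to their average, [(-4) + (-2)]/2 = -3.

-3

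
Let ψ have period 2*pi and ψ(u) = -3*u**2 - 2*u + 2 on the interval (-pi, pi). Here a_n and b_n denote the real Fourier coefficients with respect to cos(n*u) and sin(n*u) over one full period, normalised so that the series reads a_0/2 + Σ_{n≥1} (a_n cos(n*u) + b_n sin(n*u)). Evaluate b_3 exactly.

-4/3

b_3 = 1/pi ∫_{-pi}^{pi} ψ(u) sin(3*u) du.
Integrating by parts twice (tabular method), an antiderivative of (-3*u**2 - 2*u + 2) sin(3*u) is u**2*cos(3*u) - 2*u*sin(3*u)/3 + 2*u*cos(3*u)/3 - 2*sin(3*u)/9 - 8*cos(3*u)/9; evaluating from -pi to pi: ∫_{-pi}^{pi} (-3*u**2 - 2*u + 2) sin(3*u) du = (-pi**2 - 2*pi/3 + 8/9) - (-pi**2 + 8/9 + 2*pi/3) = -4*pi/3.
Hence b_3 = (1/pi)·(-4*pi/3) = -4/3.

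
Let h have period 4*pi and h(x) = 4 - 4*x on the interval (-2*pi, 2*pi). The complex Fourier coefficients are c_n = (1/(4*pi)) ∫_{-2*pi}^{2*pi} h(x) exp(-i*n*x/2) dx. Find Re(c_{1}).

0

Since h is real-valued, Re(c_{1}) = (1/(4*pi)) ∫_{-2*pi}^{2*pi} h(x) cos(x/2) dx = a_{1}/2.
Integrating by parts (boundary term plus one more integral), an antiderivative of (4 - 4*x) cos(x/2) is -8*x*sin(x/2) + 8*sin(x/2) - 16*cos(x/2); evaluating from -2*pi to 2*pi: ∫_{-2*pi}^{2*pi} (4 - 4*x) cos(x/2) dx = (16) - (16) = 0.
Hence Re(c_{1}) = (1/(4*pi))·(0) = 0.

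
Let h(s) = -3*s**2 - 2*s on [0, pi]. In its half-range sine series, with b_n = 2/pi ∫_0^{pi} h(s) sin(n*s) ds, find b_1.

b_1 = 2/pi ∫_0^{pi} (-3*s**2 - 2*s) sin(s) ds.
Integrating by parts twice (tabular method), an antiderivative of (-3*s**2 - 2*s) sin(s) is 3*s**2*cos(s) - 6*s*sin(s) + 2*s*cos(s) - 2*sin(s) - 6*cos(s); evaluating from 0 to pi: ∫_{0}^{pi} (-3*s**2 - 2*s) sin(s) ds = (-3*pi**2 - 2*pi + 6) - (-6) = -3*pi**2 - 2*pi + 12.
Hence b_1 = (2/pi)·(-3*pi**2 - 2*pi + 12) = -6*pi - 4 + 24/pi.

-6*pi - 4 + 24/pi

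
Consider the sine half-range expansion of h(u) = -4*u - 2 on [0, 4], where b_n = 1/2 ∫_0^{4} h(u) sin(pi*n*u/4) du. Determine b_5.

b_5 = 1/2 ∫_0^{4} (-4*u - 2) sin(5*pi*u/4) du.
Integrating by parts (boundary term plus one more integral), an antiderivative of (-4*u - 2) sin(5*pi*u/4) is 16*u*cos(5*pi*u/4)/(5*pi) - 64*sin(5*pi*u/4)/(25*pi**2) + 8*cos(5*pi*u/4)/(5*pi); evaluating from 0 to 4: ∫_{0}^{4} (-4*u - 2) sin(5*pi*u/4) du = (-72/(5*pi)) - (8/(5*pi)) = -16/pi.
Hence b_5 = (1/2)·(-16/pi) = -8/pi.

-8/pi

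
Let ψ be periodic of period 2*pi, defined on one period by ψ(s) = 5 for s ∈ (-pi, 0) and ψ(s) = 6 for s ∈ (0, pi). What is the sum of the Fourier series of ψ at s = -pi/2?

ψ is continuous at s = -pi/2 with value 5, so the series converges to 5 there.

5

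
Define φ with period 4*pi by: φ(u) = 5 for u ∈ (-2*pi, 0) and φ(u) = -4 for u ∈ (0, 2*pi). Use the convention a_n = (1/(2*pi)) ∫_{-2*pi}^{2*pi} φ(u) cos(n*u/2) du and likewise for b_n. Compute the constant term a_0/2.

a_0 = (1/(2*pi)) ∫_{-2*pi}^{2*pi} φ(u) du = (1/(2*pi)) · (2*pi) = 1.
So the constant term a_0/2 = 1/2.

1/2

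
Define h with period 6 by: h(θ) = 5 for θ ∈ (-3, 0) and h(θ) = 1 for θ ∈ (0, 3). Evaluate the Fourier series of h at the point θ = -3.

At θ = -3 the one-sided limits are h(-3^-) = 1 and h(-3^+) = 5.
By Dirichlet's theorem the series converges to their average, [(1) + (5)]/2 = 3.

3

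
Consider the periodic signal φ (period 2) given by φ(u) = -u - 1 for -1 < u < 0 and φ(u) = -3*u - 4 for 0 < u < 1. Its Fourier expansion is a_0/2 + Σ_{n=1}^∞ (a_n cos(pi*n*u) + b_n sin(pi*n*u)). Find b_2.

b_2 = ∫_{-1}^{1} φ(u) sin(2*pi*u) du.
Split the integral at the breakpoints.
Integrating by parts (boundary term plus one more integral), an antiderivative of (-u - 1) sin(2*pi*u) is u*cos(2*pi*u)/(2*pi) - sin(2*pi*u)/(4*pi**2) + cos(2*pi*u)/(2*pi); evaluating from -1 to 0: ∫_{-1}^{0} (-u - 1) sin(2*pi*u) du = (1/(2*pi)) - (0) = 1/(2*pi).
Integrating by parts (boundary term plus one more integral), an antiderivative of (-3*u - 4) sin(2*pi*u) is 3*u*cos(2*pi*u)/(2*pi) - 3*sin(2*pi*u)/(4*pi**2) + 2*cos(2*pi*u)/pi; evaluating from 0 to 1: ∫_{0}^{1} (-3*u - 4) sin(2*pi*u) du = (7/(2*pi)) - (2/pi) = 3/(2*pi).
Summing the pieces gives b_2 = 2/pi.

2/pi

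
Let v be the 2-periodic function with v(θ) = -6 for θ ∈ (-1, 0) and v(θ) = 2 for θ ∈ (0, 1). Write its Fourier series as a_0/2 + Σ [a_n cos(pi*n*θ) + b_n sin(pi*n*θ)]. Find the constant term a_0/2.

-2

a_0 = ∫_{-1}^{1} v(θ) dθ = -4.
So the constant term a_0/2 = -2.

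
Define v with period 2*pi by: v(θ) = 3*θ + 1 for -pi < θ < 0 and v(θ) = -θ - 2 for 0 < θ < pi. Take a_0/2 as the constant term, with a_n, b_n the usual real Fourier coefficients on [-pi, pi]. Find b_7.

2*(-3 + pi)/(7*pi)

b_7 = 1/pi ∫_{-pi}^{pi} v(θ) sin(7*θ) dθ.
Split the integral at the breakpoints.
Integrating by parts (boundary term plus one more integral), an antiderivative of (3*θ + 1) sin(7*θ) is -3*θ*cos(7*θ)/7 + 3*sin(7*θ)/49 - cos(7*θ)/7; evaluating from -pi to 0: ∫_{-pi}^{0} (3*θ + 1) sin(7*θ) dθ = (-1/7) - (1/7 - 3*pi/7) = -2/7 + 3*pi/7.
Integrating by parts (boundary term plus one more integral), an antiderivative of (-θ - 2) sin(7*θ) is θ*cos(7*θ)/7 - sin(7*θ)/49 + 2*cos(7*θ)/7; evaluating from 0 to pi: ∫_{0}^{pi} (-θ - 2) sin(7*θ) dθ = (-pi/7 - 2/7) - (2/7) = -4/7 - pi/7.
Summing the pieces and multiplying by (1/pi) gives b_7 = 2*(-3 + pi)/(7*pi).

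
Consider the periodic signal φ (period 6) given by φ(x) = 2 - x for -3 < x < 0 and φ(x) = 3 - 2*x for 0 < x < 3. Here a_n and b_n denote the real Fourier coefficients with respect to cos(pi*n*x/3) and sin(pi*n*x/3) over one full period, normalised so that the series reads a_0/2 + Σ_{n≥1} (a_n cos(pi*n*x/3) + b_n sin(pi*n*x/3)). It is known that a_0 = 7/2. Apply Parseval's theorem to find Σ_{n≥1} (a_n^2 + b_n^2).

79/8

Parseval: a_0^2/2 + Σ_{n≥1} (a_n^2+b_n^2) = 1/3 ∫_{-3}^{3} φ(x)^2 dx = 16.
Subtract a_0^2/2 = 49/8: Σ (a_n^2+b_n^2) = 79/8.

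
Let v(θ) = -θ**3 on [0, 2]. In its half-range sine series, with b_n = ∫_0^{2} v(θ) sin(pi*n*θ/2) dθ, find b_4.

b_4 = ∫_0^{2} (-θ**3) sin(2*pi*θ) dθ.
Integrating by parts three times (tabular method), an antiderivative of (-θ**3) sin(2*pi*θ) is θ**3*cos(2*pi*θ)/(2*pi) - 3*θ**2*sin(2*pi*θ)/(4*pi**2) - 3*θ*cos(2*pi*θ)/(4*pi**3) + 3*sin(2*pi*θ)/(8*pi**4); evaluating from 0 to 2: ∫_{0}^{2} (-θ**3) sin(2*pi*θ) dθ = (-3/(2*pi**3) + 4/pi) - (0) = -3/(2*pi**3) + 4/pi.
Hence b_4 = -3/(2*pi**3) + 4/pi.

-3/(2*pi**3) + 4/pi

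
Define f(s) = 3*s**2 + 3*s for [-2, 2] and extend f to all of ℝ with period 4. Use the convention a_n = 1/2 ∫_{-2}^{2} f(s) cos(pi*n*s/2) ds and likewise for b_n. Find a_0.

8

a_0 = 1/2 ∫_{-2}^{2} f(s) ds = 1/2 · (16) = 8.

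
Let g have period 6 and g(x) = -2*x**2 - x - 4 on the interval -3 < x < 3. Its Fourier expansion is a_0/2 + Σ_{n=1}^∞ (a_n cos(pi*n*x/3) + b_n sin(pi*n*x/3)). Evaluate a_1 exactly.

72/pi**2

a_1 = 1/3 ∫_{-3}^{3} g(x) cos(pi*x/3) dx.
Integrating by parts twice (tabular method), an antiderivative of (-2*x**2 - x - 4) cos(pi*x/3) is -6*x**2*sin(pi*x/3)/pi - 3*x*sin(pi*x/3)/pi - 36*x*cos(pi*x/3)/pi**2 - 12*sin(pi*x/3)/pi + 108*sin(pi*x/3)/pi**3 - 9*cos(pi*x/3)/pi**2; evaluating from -3 to 3: ∫_{-3}^{3} (-2*x**2 - x - 4) cos(pi*x/3) dx = (117/pi**2) - (-99/pi**2) = 216/pi**2.
Hence a_1 = (1/3)·(216/pi**2) = 72/pi**2.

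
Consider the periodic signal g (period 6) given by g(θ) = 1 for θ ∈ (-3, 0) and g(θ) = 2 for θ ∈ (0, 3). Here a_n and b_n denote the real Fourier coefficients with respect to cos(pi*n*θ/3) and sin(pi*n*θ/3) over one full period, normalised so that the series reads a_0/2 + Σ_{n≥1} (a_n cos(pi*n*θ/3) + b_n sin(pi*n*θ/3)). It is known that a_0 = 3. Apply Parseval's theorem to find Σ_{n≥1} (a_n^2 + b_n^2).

Parseval: a_0^2/2 + Σ_{n≥1} (a_n^2+b_n^2) = 1/3 ∫_{-3}^{3} g(θ)^2 dθ = 5.
Subtract a_0^2/2 = 9/2: Σ (a_n^2+b_n^2) = 1/2.

1/2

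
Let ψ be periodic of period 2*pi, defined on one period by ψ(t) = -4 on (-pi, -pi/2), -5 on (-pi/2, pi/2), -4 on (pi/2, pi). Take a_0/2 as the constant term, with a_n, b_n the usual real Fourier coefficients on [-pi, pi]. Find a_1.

a_1 = 1/pi ∫_{-pi}^{pi} ψ(t) cos(t) dt.
ψ is even and cos(t) is even, so the integrand is even and a_1 = 2/pi ∫_0^{pi} ψ(t) cos(t) dt.
Split the integral at the breakpoints.
Directly, an antiderivative of (-5) cos(t) is -5*sin(t); evaluating from 0 to pi/2: ∫_{0}^{pi/2} (-5) cos(t) dt = (-5) - (0) = -5.
Directly, an antiderivative of (-4) cos(t) is -4*sin(t); evaluating from pi/2 to pi: ∫_{pi/2}^{pi} (-4) cos(t) dt = (0) - (-4) = 4.
Summing the pieces and multiplying by (2/pi) gives a_1 = -2/pi.

-2/pi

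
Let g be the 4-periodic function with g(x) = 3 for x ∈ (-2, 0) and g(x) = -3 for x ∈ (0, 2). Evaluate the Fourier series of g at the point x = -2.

0

At x = -2 the one-sided limits are g(-2^-) = -3 and g(-2^+) = 3.
By Dirichlet's theorem the series converges to their average, [(-3) + (3)]/2 = 0.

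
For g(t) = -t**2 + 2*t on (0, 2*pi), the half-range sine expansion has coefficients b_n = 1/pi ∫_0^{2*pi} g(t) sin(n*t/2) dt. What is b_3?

8*(-9*pi**2 + 4 + 9*pi)/(27*pi)

b_3 = 1/pi ∫_0^{2*pi} (-t**2 + 2*t) sin(3*t/2) dt.
Integrating by parts twice (tabular method), an antiderivative of (-t**2 + 2*t) sin(3*t/2) is 2*t**2*cos(3*t/2)/3 - 8*t*sin(3*t/2)/9 - 4*t*cos(3*t/2)/3 + 8*sin(3*t/2)/9 - 16*cos(3*t/2)/27; evaluating from 0 to 2*pi: ∫_{0}^{2*pi} (-t**2 + 2*t) sin(3*t/2) dt = (-8*pi**2/3 + 16/27 + 8*pi/3) - (-16/27) = -8*pi**2/3 + 32/27 + 8*pi/3.
Hence b_3 = (1/pi)·(-8*pi**2/3 + 32/27 + 8*pi/3) = 8*(-9*pi**2 + 4 + 9*pi)/(27*pi).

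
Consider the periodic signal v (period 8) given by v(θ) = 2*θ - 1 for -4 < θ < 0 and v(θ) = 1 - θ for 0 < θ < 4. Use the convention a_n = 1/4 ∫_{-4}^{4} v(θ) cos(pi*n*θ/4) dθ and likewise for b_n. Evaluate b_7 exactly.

8/(7*pi)

b_7 = 1/4 ∫_{-4}^{4} v(θ) sin(7*pi*θ/4) dθ.
Split the integral at the breakpoints.
Integrating by parts (boundary term plus one more integral), an antiderivative of (2*θ - 1) sin(7*pi*θ/4) is -8*θ*cos(7*pi*θ/4)/(7*pi) + 32*sin(7*pi*θ/4)/(49*pi**2) + 4*cos(7*pi*θ/4)/(7*pi); evaluating from -4 to 0: ∫_{-4}^{0} (2*θ - 1) sin(7*pi*θ/4) dθ = (4/(7*pi)) - (-36/(7*pi)) = 40/(7*pi).
Integrating by parts (boundary term plus one more integral), an antiderivative of (1 - θ) sin(7*pi*θ/4) is 4*θ*cos(7*pi*θ/4)/(7*pi) - 16*sin(7*pi*θ/4)/(49*pi**2) - 4*cos(7*pi*θ/4)/(7*pi); evaluating from 0 to 4: ∫_{0}^{4} (1 - θ) sin(7*pi*θ/4) dθ = (-12/(7*pi)) - (-4/(7*pi)) = -8/(7*pi).
Summing the pieces and multiplying by (1/4) gives b_7 = 8/(7*pi).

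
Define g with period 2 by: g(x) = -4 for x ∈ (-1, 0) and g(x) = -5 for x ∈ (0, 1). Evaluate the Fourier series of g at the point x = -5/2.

x = -5/2 differs from x = -1/2 by -1 full period(s), and the series is 2-periodic.
g is continuous at x = -1/2 with value -4, so the series converges to -4 there.

-4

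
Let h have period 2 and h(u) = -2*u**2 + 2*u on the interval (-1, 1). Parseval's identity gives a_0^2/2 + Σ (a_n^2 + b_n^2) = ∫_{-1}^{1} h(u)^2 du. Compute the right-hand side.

∫_{-1}^{1} h(u)^2 du = 64/15.

64/15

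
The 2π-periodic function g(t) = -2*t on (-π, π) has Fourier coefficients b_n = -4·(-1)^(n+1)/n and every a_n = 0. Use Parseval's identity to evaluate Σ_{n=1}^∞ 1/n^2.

Parseval: Σ b_n^2 = (1/π) ∫_{-π}^{π} g(t)^2 dt = 8*pi**2/3.
Σ b_n^2 = Σ 16/n^2, so Σ 1/n^2 = (8*pi**2/3)/16 = pi**2/6.

pi**2/6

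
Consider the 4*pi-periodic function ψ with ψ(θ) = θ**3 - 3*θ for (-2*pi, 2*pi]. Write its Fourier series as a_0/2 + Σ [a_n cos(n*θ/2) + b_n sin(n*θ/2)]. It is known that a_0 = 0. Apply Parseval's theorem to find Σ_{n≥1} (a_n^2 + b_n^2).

8*pi**2*(-168*pi**2 + 105 + 80*pi**4)/35

Parseval: a_0^2/2 + Σ_{n≥1} (a_n^2+b_n^2) = (1/(2*pi)) ∫_{-2*pi}^{2*pi} ψ(θ)^2 dθ = 8*pi**2*(-168*pi**2 + 105 + 80*pi**4)/35.
Subtract a_0^2/2 = 0: Σ (a_n^2+b_n^2) = 8*pi**2*(-168*pi**2 + 105 + 80*pi**4)/35.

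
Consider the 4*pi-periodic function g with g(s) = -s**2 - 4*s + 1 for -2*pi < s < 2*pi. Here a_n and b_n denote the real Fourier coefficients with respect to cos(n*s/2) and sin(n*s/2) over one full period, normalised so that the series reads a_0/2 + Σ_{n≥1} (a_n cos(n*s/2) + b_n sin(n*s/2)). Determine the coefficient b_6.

8/3

b_6 = (1/(2*pi)) ∫_{-2*pi}^{2*pi} g(s) sin(3*s) ds.
Integrating by parts twice (tabular method), an antiderivative of (-s**2 - 4*s + 1) sin(3*s) is s**2*cos(3*s)/3 - 2*s*sin(3*s)/9 + 4*s*cos(3*s)/3 - 4*sin(3*s)/9 - 11*cos(3*s)/27; evaluating from -2*pi to 2*pi: ∫_{-2*pi}^{2*pi} (-s**2 - 4*s + 1) sin(3*s) ds = (-11/27 + 8*pi/3 + 4*pi**2/3) - (-8*pi/3 - 11/27 + 4*pi**2/3) = 16*pi/3.
Hence b_6 = (1/(2*pi))·(16*pi/3) = 8/3.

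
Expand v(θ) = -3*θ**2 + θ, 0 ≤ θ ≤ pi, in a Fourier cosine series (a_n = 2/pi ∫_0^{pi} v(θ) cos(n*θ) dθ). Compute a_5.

4*(-1 + 3*pi)/(25*pi)

a_5 = 2/pi ∫_0^{pi} (-3*θ**2 + θ) cos(5*θ) dθ.
Integrating by parts twice (tabular method), an antiderivative of (-3*θ**2 + θ) cos(5*θ) is -3*θ**2*sin(5*θ)/5 + θ*sin(5*θ)/5 - 6*θ*cos(5*θ)/25 + 6*sin(5*θ)/125 + cos(5*θ)/25; evaluating from 0 to pi: ∫_{0}^{pi} (-3*θ**2 + θ) cos(5*θ) dθ = (-1/25 + 6*pi/25) - (1/25) = -2/25 + 6*pi/25.
Hence a_5 = (2/pi)·(-2/25 + 6*pi/25) = 4*(-1 + 3*pi)/(25*pi).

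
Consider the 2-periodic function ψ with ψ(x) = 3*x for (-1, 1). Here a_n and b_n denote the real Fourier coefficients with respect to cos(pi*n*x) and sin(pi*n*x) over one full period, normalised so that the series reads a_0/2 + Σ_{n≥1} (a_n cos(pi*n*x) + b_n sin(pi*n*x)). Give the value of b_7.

6/(7*pi)

b_7 = ∫_{-1}^{1} ψ(x) sin(7*pi*x) dx.
ψ is odd and sin(7*pi*x) is odd, so the integrand is even and b_7 = 2 ∫_0^{1} ψ(x) sin(7*pi*x) dx.
Integrating by parts (boundary term plus one more integral), an antiderivative of (3*x) sin(7*pi*x) is -3*x*cos(7*pi*x)/(7*pi) + 3*sin(7*pi*x)/(49*pi**2); evaluating from 0 to 1: ∫_{0}^{1} (3*x) sin(7*pi*x) dx = (3/(7*pi)) - (0) = 3/(7*pi).
Hence b_7 = 2·(3/(7*pi)) = 6/(7*pi).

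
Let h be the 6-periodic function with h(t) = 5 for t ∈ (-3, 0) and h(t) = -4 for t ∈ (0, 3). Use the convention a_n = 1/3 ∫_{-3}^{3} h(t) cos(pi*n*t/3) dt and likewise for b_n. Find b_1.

-18/pi

b_1 = 1/3 ∫_{-3}^{3} h(t) sin(pi*t/3) dt.
Split the integral at the breakpoints.
Directly, an antiderivative of (5) sin(pi*t/3) is -15*cos(pi*t/3)/pi; evaluating from -3 to 0: ∫_{-3}^{0} (5) sin(pi*t/3) dt = (-15/pi) - (15/pi) = -30/pi.
Directly, an antiderivative of (-4) sin(pi*t/3) is 12*cos(pi*t/3)/pi; evaluating from 0 to 3: ∫_{0}^{3} (-4) sin(pi*t/3) dt = (-12/pi) - (12/pi) = -24/pi.
Summing the pieces and multiplying by (1/3) gives b_1 = -18/pi.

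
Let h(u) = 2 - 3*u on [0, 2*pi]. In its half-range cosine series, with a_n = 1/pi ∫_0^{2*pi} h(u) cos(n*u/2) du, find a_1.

24/pi

a_1 = 1/pi ∫_0^{2*pi} (2 - 3*u) cos(u/2) du.
Integrating by parts (boundary term plus one more integral), an antiderivative of (2 - 3*u) cos(u/2) is -6*u*sin(u/2) + 4*sin(u/2) - 12*cos(u/2); evaluating from 0 to 2*pi: ∫_{0}^{2*pi} (2 - 3*u) cos(u/2) du = (12) - (-12) = 24.
Hence a_1 = (1/pi)·(24) = 24/pi.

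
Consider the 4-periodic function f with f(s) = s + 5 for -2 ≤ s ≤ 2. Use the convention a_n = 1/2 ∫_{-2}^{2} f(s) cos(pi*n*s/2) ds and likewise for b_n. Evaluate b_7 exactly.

b_7 = 1/2 ∫_{-2}^{2} f(s) sin(7*pi*s/2) ds.
Integrating by parts (boundary term plus one more integral), an antiderivative of (s + 5) sin(7*pi*s/2) is -2*s*cos(7*pi*s/2)/(7*pi) + 4*sin(7*pi*s/2)/(49*pi**2) - 10*cos(7*pi*s/2)/(7*pi); evaluating from -2 to 2: ∫_{-2}^{2} (s + 5) sin(7*pi*s/2) ds = (2/pi) - (6/(7*pi)) = 8/(7*pi).
Hence b_7 = (1/2)·(8/(7*pi)) = 4/(7*pi).

4/(7*pi)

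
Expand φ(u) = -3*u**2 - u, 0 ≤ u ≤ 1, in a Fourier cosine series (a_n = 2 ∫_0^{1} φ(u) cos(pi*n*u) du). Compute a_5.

16/(25*pi**2)

a_5 = 2 ∫_0^{1} (-3*u**2 - u) cos(5*pi*u) du.
Integrating by parts twice (tabular method), an antiderivative of (-3*u**2 - u) cos(5*pi*u) is -3*u**2*sin(5*pi*u)/(5*pi) - u*sin(5*pi*u)/(5*pi) - 6*u*cos(5*pi*u)/(25*pi**2) + 6*sin(5*pi*u)/(125*pi**3) - cos(5*pi*u)/(25*pi**2); evaluating from 0 to 1: ∫_{0}^{1} (-3*u**2 - u) cos(5*pi*u) du = (7/(25*pi**2)) - (-1/(25*pi**2)) = 8/(25*pi**2).
Hence a_5 = 2·(8/(25*pi**2)) = 16/(25*pi**2).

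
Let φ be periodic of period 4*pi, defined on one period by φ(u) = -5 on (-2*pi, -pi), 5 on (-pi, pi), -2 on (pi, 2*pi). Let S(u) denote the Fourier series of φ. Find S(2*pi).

u = 2*pi differs from u = -2*pi by 1 full period(s), and the series is 4*pi-periodic.
At u = -2*pi the one-sided limits are φ(-2*pi^-) = -2 and φ(-2*pi^+) = -5.
By Dirichlet's theorem the series converges to their average, [(-2) + (-5)]/2 = -7/2.

-7/2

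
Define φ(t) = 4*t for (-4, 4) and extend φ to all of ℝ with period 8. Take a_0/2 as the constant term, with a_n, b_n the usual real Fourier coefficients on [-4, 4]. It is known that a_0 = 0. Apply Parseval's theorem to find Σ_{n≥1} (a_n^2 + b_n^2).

Parseval: a_0^2/2 + Σ_{n≥1} (a_n^2+b_n^2) = 1/4 ∫_{-4}^{4} φ(t)^2 dt = 512/3.
Subtract a_0^2/2 = 0: Σ (a_n^2+b_n^2) = 512/3.

512/3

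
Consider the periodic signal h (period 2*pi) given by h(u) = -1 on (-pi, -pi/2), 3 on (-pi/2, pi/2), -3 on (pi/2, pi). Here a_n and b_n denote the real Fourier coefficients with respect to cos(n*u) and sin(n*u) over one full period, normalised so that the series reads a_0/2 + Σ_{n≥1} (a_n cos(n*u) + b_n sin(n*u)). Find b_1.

b_1 = 1/pi ∫_{-pi}^{pi} h(u) sin(u) du.
Split the integral at the breakpoints.
Directly, an antiderivative of (-1) sin(u) is cos(u); evaluating from -pi to -pi/2: ∫_{-pi}^{-pi/2} (-1) sin(u) du = (0) - (-1) = 1.
Directly, an antiderivative of (3) sin(u) is -3*cos(u); evaluating from -pi/2 to pi/2: ∫_{-pi/2}^{pi/2} (3) sin(u) du = (0) - (0) = 0.
Directly, an antiderivative of (-3) sin(u) is 3*cos(u); evaluating from pi/2 to pi: ∫_{pi/2}^{pi} (-3) sin(u) du = (-3) - (0) = -3.
Summing the pieces and multiplying by (1/pi) gives b_1 = -2/pi.

-2/pi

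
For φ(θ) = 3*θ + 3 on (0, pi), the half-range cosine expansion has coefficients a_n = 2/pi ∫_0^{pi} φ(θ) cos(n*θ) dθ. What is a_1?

-12/pi

a_1 = 2/pi ∫_0^{pi} (3*θ + 3) cos(θ) dθ.
Integrating by parts (boundary term plus one more integral), an antiderivative of (3*θ + 3) cos(θ) is 3*θ*sin(θ) + 3*sin(θ) + 3*cos(θ); evaluating from 0 to pi: ∫_{0}^{pi} (3*θ + 3) cos(θ) dθ = (-3) - (3) = -6.
Hence a_1 = (2/pi)·(-6) = -12/pi.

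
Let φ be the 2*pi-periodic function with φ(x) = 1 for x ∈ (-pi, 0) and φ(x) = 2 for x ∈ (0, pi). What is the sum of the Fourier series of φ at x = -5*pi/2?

x = -5*pi/2 differs from x = -pi/2 by -1 full period(s), and the series is 2*pi-periodic.
φ is continuous at x = -pi/2 with value 1, so the series converges to 1 there.

1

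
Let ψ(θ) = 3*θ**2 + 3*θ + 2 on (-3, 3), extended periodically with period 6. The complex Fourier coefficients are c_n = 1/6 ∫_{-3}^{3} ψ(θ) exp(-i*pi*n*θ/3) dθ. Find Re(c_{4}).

Since ψ is real-valued, Re(c_{4}) = 1/6 ∫_{-3}^{3} ψ(θ) cos(4*pi*θ/3) dθ = a_{4}/2.
Integrating by parts twice (tabular method), an antiderivative of (3*θ**2 + 3*θ + 2) cos(4*pi*θ/3) is 9*θ**2*sin(4*pi*θ/3)/(4*pi) + 9*θ*sin(4*pi*θ/3)/(4*pi) + 27*θ*cos(4*pi*θ/3)/(8*pi**2) - 81*sin(4*pi*θ/3)/(32*pi**3) + 3*sin(4*pi*θ/3)/(2*pi) + 27*cos(4*pi*θ/3)/(16*pi**2); evaluating from -3 to 3: ∫_{-3}^{3} (3*θ**2 + 3*θ + 2) cos(4*pi*θ/3) dθ = (189/(16*pi**2)) - (-135/(16*pi**2)) = 81/(4*pi**2).
Hence Re(c_{4}) = (1/6)·(81/(4*pi**2)) = 27/(8*pi**2).

27/(8*pi**2)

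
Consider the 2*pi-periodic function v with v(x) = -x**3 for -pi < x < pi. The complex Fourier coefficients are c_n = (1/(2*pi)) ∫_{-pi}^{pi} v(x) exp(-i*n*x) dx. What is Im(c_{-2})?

-3/4 + pi**2/2

Since v is real-valued, Im(c_{-2}) = -(1/(2*pi)) ∫_{-pi}^{pi} v(x) sin(-2*x) dx = b_{2}/2.
v is odd and sin(-2*x) is odd, so the integrand is even: ∫_{-pi}^{pi} v(x) sin(-2*x) dx = 2∫_0^{pi} v(x) sin(-2*x) dx.
Integrating by parts three times (tabular method), an antiderivative of (-x**3) sin(-2*x) is -x**3*cos(2*x)/2 + 3*x**2*sin(2*x)/4 + 3*x*cos(2*x)/4 - 3*sin(2*x)/8; evaluating from 0 to pi: ∫_{0}^{pi} (-x**3) sin(-2*x) dx = (pi*(3 - 2*pi**2)/4) - (0) = pi*(3 - 2*pi**2)/4.
So ∫_{-pi}^{pi} v(x) sin(-2*x) dx = pi*(3/2 - pi**2).
Hence Im(c_{-2}) = (-1/(2*pi))·(pi*(3/2 - pi**2)) = -3/4 + pi**2/2.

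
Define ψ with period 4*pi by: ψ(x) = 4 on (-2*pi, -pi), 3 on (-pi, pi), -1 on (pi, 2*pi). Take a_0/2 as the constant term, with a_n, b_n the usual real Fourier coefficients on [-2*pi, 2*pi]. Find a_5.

a_5 = (1/(2*pi)) ∫_{-2*pi}^{2*pi} ψ(x) cos(5*x/2) dx.
Split the integral at the breakpoints.
Directly, an antiderivative of (4) cos(5*x/2) is 8*sin(5*x/2)/5; evaluating from -2*pi to -pi: ∫_{-2*pi}^{-pi} (4) cos(5*x/2) dx = (-8/5) - (0) = -8/5.
Directly, an antiderivative of (3) cos(5*x/2) is 6*sin(5*x/2)/5; evaluating from -pi to pi: ∫_{-pi}^{pi} (3) cos(5*x/2) dx = (6/5) - (-6/5) = 12/5.
Directly, an antiderivative of (-1) cos(5*x/2) is -2*sin(5*x/2)/5; evaluating from pi to 2*pi: ∫_{pi}^{2*pi} (-1) cos(5*x/2) dx = (0) - (-2/5) = 2/5.
Summing the pieces and multiplying by (1/(2*pi)) gives a_5 = 3/(5*pi).

3/(5*pi)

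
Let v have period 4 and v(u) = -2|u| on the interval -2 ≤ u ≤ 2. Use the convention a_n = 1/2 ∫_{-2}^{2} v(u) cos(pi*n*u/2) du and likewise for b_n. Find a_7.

16/(49*pi**2)

a_7 = 1/2 ∫_{-2}^{2} v(u) cos(7*pi*u/2) du.
v is even and cos(7*pi*u/2) is even, so the integrand is even and a_7 = ∫_0^{2} v(u) cos(7*pi*u/2) du.
Integrating by parts (boundary term plus one more integral), an antiderivative of (-2*u) cos(7*pi*u/2) is -4*u*sin(7*pi*u/2)/(7*pi) - 8*cos(7*pi*u/2)/(49*pi**2); evaluating from 0 to 2: ∫_{0}^{2} (-2*u) cos(7*pi*u/2) du = (8/(49*pi**2)) - (-8/(49*pi**2)) = 16/(49*pi**2).
Hence a_7 = 16/(49*pi**2).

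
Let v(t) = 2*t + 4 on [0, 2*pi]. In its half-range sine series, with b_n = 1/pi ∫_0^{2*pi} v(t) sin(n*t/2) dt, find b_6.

-4/3

b_6 = 1/pi ∫_0^{2*pi} (2*t + 4) sin(3*t) dt.
Integrating by parts (boundary term plus one more integral), an antiderivative of (2*t + 4) sin(3*t) is -2*t*cos(3*t)/3 + 2*sin(3*t)/9 - 4*cos(3*t)/3; evaluating from 0 to 2*pi: ∫_{0}^{2*pi} (2*t + 4) sin(3*t) dt = (-4*pi/3 - 4/3) - (-4/3) = -4*pi/3.
Hence b_6 = (1/pi)·(-4*pi/3) = -4/3.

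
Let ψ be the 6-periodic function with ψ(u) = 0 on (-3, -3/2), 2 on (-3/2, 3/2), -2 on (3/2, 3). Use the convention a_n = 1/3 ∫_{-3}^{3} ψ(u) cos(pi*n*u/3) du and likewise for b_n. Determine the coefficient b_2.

2/pi

b_2 = 1/3 ∫_{-3}^{3} ψ(u) sin(2*pi*u/3) du.
Split the integral at the breakpoints.
∫_{-3}^{-3/2} (0) sin(2*pi*u/3) du = 0.
Directly, an antiderivative of (2) sin(2*pi*u/3) is -3*cos(2*pi*u/3)/pi; evaluating from -3/2 to 3/2: ∫_{-3/2}^{3/2} (2) sin(2*pi*u/3) du = (3/pi) - (3/pi) = 0.
Directly, an antiderivative of (-2) sin(2*pi*u/3) is 3*cos(2*pi*u/3)/pi; evaluating from 3/2 to 3: ∫_{3/2}^{3} (-2) sin(2*pi*u/3) du = (3/pi) - (-3/pi) = 6/pi.
Summing the pieces and multiplying by (1/3) gives b_2 = 2/pi.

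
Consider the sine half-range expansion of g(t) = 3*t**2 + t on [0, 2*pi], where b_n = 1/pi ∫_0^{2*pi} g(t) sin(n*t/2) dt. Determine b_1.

b_1 = 1/pi ∫_0^{2*pi} (3*t**2 + t) sin(t/2) dt.
Integrating by parts twice (tabular method), an antiderivative of (3*t**2 + t) sin(t/2) is -6*t**2*cos(t/2) + 24*t*sin(t/2) - 2*t*cos(t/2) + 4*sin(t/2) + 48*cos(t/2); evaluating from 0 to 2*pi: ∫_{0}^{2*pi} (3*t**2 + t) sin(t/2) dt = (-48 + 4*pi + 24*pi**2) - (48) = -96 + 4*pi + 24*pi**2.
Hence b_1 = (1/pi)·(-96 + 4*pi + 24*pi**2) = -96/pi + 4 + 24*pi.

-96/pi + 4 + 24*pi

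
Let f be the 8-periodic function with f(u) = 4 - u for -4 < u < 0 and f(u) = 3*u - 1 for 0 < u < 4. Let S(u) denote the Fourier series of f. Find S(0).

3/2

At u = 0 the one-sided limits are f(0^-) = 4 and f(0^+) = -1.
By Dirichlet's theorem the series converges to their average, [(4) + (-1)]/2 = 3/2.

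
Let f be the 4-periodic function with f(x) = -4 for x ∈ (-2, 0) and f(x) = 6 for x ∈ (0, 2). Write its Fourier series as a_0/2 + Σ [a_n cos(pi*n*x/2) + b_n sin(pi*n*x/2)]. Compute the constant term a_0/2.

a_0 = 1/2 ∫_{-2}^{2} f(x) dx = 1/2 · (4) = 2.
So the constant term a_0/2 = 1.

1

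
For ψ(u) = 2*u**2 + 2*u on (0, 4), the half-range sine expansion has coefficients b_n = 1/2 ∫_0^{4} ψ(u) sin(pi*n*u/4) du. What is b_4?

b_4 = 1/2 ∫_0^{4} (2*u**2 + 2*u) sin(pi*u) du.
Integrating by parts twice (tabular method), an antiderivative of (2*u**2 + 2*u) sin(pi*u) is -2*u**2*cos(pi*u)/pi + 4*u*sin(pi*u)/pi**2 - 2*u*cos(pi*u)/pi + 2*sin(pi*u)/pi**2 + 4*cos(pi*u)/pi**3; evaluating from 0 to 4: ∫_{0}^{4} (2*u**2 + 2*u) sin(pi*u) du = (-40/pi + 4/pi**3) - (4/pi**3) = -40/pi.
Hence b_4 = (1/2)·(-40/pi) = -20/pi.

-20/pi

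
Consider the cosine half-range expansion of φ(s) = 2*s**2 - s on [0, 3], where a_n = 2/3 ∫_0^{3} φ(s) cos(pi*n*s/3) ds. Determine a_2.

18/pi**2

a_2 = 2/3 ∫_0^{3} (2*s**2 - s) cos(2*pi*s/3) ds.
Integrating by parts twice (tabular method), an antiderivative of (2*s**2 - s) cos(2*pi*s/3) is 3*s**2*sin(2*pi*s/3)/pi - 3*s*sin(2*pi*s/3)/(2*pi) + 9*s*cos(2*pi*s/3)/pi**2 - 27*sin(2*pi*s/3)/(2*pi**3) - 9*cos(2*pi*s/3)/(4*pi**2); evaluating from 0 to 3: ∫_{0}^{3} (2*s**2 - s) cos(2*pi*s/3) ds = (99/(4*pi**2)) - (-9/(4*pi**2)) = 27/pi**2.
Hence a_2 = (2/3)·(27/pi**2) = 18/pi**2.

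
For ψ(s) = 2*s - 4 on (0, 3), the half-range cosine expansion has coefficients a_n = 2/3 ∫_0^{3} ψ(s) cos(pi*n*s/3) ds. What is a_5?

-24/(25*pi**2)

a_5 = 2/3 ∫_0^{3} (2*s - 4) cos(5*pi*s/3) ds.
Integrating by parts (boundary term plus one more integral), an antiderivative of (2*s - 4) cos(5*pi*s/3) is 6*s*sin(5*pi*s/3)/(5*pi) - 12*sin(5*pi*s/3)/(5*pi) + 18*cos(5*pi*s/3)/(25*pi**2); evaluating from 0 to 3: ∫_{0}^{3} (2*s - 4) cos(5*pi*s/3) ds = (-18/(25*pi**2)) - (18/(25*pi**2)) = -36/(25*pi**2).
Hence a_5 = (2/3)·(-36/(25*pi**2)) = -24/(25*pi**2).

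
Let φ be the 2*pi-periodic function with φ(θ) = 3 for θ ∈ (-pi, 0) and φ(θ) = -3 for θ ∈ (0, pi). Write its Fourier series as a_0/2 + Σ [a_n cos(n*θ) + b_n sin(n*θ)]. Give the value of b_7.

b_7 = 1/pi ∫_{-pi}^{pi} φ(θ) sin(7*θ) dθ.
φ is odd and sin(7*θ) is odd, so the integrand is even and b_7 = 2/pi ∫_0^{pi} φ(θ) sin(7*θ) dθ.
Directly, an antiderivative of (-3) sin(7*θ) is 3*cos(7*θ)/7; evaluating from 0 to pi: ∫_{0}^{pi} (-3) sin(7*θ) dθ = (-3/7) - (3/7) = -6/7.
Hence b_7 = (2/pi)·(-6/7) = -12/(7*pi).

-12/(7*pi)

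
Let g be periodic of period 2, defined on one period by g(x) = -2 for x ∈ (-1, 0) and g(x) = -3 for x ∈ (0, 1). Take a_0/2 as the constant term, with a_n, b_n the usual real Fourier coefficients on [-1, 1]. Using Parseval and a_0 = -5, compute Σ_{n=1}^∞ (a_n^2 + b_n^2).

Parseval: a_0^2/2 + Σ_{n≥1} (a_n^2+b_n^2) = ∫_{-1}^{1} g(x)^2 dx = 13.
Subtract a_0^2/2 = 25/2: Σ (a_n^2+b_n^2) = 1/2.

1/2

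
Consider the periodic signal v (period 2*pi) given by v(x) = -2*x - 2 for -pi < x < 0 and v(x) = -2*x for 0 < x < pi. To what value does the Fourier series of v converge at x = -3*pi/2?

x = -3*pi/2 differs from x = pi/2 by -1 full period(s), and the series is 2*pi-periodic.
v is continuous at x = pi/2 with value -pi, so the series converges to -pi there.

-pi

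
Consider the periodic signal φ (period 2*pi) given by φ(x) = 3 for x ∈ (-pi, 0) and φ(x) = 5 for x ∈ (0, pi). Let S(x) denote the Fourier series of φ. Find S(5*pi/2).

5

x = 5*pi/2 differs from x = pi/2 by 1 full period(s), and the series is 2*pi-periodic.
φ is continuous at x = pi/2 with value 5, so the series converges to 5 there.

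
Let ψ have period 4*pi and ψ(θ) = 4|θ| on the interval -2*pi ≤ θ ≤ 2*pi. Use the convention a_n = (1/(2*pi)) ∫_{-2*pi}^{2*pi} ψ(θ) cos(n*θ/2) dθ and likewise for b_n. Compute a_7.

a_7 = (1/(2*pi)) ∫_{-2*pi}^{2*pi} ψ(θ) cos(7*θ/2) dθ.
ψ is even and cos(7*θ/2) is even, so the integrand is even and a_7 = 1/pi ∫_0^{2*pi} ψ(θ) cos(7*θ/2) dθ.
Integrating by parts (boundary term plus one more integral), an antiderivative of (4*θ) cos(7*θ/2) is 8*θ*sin(7*θ/2)/7 + 16*cos(7*θ/2)/49; evaluating from 0 to 2*pi: ∫_{0}^{2*pi} (4*θ) cos(7*θ/2) dθ = (-16/49) - (16/49) = -32/49.
Hence a_7 = (1/pi)·(-32/49) = -32/(49*pi).

-32/(49*pi)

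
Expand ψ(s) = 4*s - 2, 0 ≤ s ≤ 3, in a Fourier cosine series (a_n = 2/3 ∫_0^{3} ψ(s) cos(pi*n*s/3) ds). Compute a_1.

a_1 = 2/3 ∫_0^{3} (4*s - 2) cos(pi*s/3) ds.
Integrating by parts (boundary term plus one more integral), an antiderivative of (4*s - 2) cos(pi*s/3) is 12*s*sin(pi*s/3)/pi - 6*sin(pi*s/3)/pi + 36*cos(pi*s/3)/pi**2; evaluating from 0 to 3: ∫_{0}^{3} (4*s - 2) cos(pi*s/3) ds = (-36/pi**2) - (36/pi**2) = -72/pi**2.
Hence a_1 = (2/3)·(-72/pi**2) = -48/pi**2.

-48/pi**2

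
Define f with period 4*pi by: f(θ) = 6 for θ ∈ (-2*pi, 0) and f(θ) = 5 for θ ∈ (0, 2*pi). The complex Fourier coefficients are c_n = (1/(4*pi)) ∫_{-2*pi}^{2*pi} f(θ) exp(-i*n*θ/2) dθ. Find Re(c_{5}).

0

Since f is real-valued, Re(c_{5}) = (1/(4*pi)) ∫_{-2*pi}^{2*pi} f(θ) cos(5*θ/2) dθ = a_{5}/2.
Split the integral at the breakpoints.
Directly, an antiderivative of (6) cos(5*θ/2) is 12*sin(5*θ/2)/5; evaluating from -2*pi to 0: ∫_{-2*pi}^{0} (6) cos(5*θ/2) dθ = (0) - (0) = 0.
Directly, an antiderivative of (5) cos(5*θ/2) is 2*sin(5*θ/2); evaluating from 0 to 2*pi: ∫_{0}^{2*pi} (5) cos(5*θ/2) dθ = (0) - (0) = 0.
So ∫_{-2*pi}^{2*pi} f(θ) cos(5*θ/2) dθ = 0.
Hence Re(c_{5}) = (1/(4*pi))·(0) = 0.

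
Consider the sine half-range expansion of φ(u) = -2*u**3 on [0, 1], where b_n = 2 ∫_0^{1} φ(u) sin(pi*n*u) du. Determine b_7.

4*(6 - 49*pi**2)/(343*pi**3)

b_7 = 2 ∫_0^{1} (-2*u**3) sin(7*pi*u) du.
Integrating by parts three times (tabular method), an antiderivative of (-2*u**3) sin(7*pi*u) is 2*u**3*cos(7*pi*u)/(7*pi) - 6*u**2*sin(7*pi*u)/(49*pi**2) - 12*u*cos(7*pi*u)/(343*pi**3) + 12*sin(7*pi*u)/(2401*pi**4); evaluating from 0 to 1: ∫_{0}^{1} (-2*u**3) sin(7*pi*u) du = (2*(6 - 49*pi**2)/(343*pi**3)) - (0) = 2*(6 - 49*pi**2)/(343*pi**3).
Hence b_7 = 2·(2*(6 - 49*pi**2)/(343*pi**3)) = 4*(6 - 49*pi**2)/(343*pi**3).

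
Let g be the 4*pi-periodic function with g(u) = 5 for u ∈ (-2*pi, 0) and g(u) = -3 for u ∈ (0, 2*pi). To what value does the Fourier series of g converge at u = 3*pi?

u = 3*pi differs from u = -pi by 1 full period(s), and the series is 4*pi-periodic.
g is continuous at u = -pi with value 5, so the series converges to 5 there.

5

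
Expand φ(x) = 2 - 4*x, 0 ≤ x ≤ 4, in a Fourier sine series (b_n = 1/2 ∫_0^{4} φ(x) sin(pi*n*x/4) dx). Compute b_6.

b_6 = 1/2 ∫_0^{4} (2 - 4*x) sin(3*pi*x/2) dx.
Integrating by parts (boundary term plus one more integral), an antiderivative of (2 - 4*x) sin(3*pi*x/2) is 8*x*cos(3*pi*x/2)/(3*pi) - 16*sin(3*pi*x/2)/(9*pi**2) - 4*cos(3*pi*x/2)/(3*pi); evaluating from 0 to 4: ∫_{0}^{4} (2 - 4*x) sin(3*pi*x/2) dx = (28/(3*pi)) - (-4/(3*pi)) = 32/(3*pi).
Hence b_6 = (1/2)·(32/(3*pi)) = 16/(3*pi).

16/(3*pi)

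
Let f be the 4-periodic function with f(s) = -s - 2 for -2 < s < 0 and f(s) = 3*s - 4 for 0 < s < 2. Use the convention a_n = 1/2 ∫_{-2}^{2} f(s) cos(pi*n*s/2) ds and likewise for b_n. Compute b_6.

b_6 = 1/2 ∫_{-2}^{2} f(s) sin(3*pi*s) ds.
Split the integral at the breakpoints.
Integrating by parts (boundary term plus one more integral), an antiderivative of (-s - 2) sin(3*pi*s) is s*cos(3*pi*s)/(3*pi) - sin(3*pi*s)/(9*pi**2) + 2*cos(3*pi*s)/(3*pi); evaluating from -2 to 0: ∫_{-2}^{0} (-s - 2) sin(3*pi*s) ds = (2/(3*pi)) - (0) = 2/(3*pi).
Integrating by parts (boundary term plus one more integral), an antiderivative of (3*s - 4) sin(3*pi*s) is -s*cos(3*pi*s)/pi + sin(3*pi*s)/(3*pi**2) + 4*cos(3*pi*s)/(3*pi); evaluating from 0 to 2: ∫_{0}^{2} (3*s - 4) sin(3*pi*s) ds = (-2/(3*pi)) - (4/(3*pi)) = -2/pi.
Summing the pieces and multiplying by (1/2) gives b_6 = -2/(3*pi).

-2/(3*pi)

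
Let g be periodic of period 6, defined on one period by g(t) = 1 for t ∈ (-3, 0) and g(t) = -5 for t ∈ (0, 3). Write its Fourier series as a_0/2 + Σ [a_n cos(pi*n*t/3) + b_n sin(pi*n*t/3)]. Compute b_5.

b_5 = 1/3 ∫_{-3}^{3} g(t) sin(5*pi*t/3) dt.
Split the integral at the breakpoints.
Directly, an antiderivative of (1) sin(5*pi*t/3) is -3*cos(5*pi*t/3)/(5*pi); evaluating from -3 to 0: ∫_{-3}^{0} (1) sin(5*pi*t/3) dt = (-3/(5*pi)) - (3/(5*pi)) = -6/(5*pi).
Directly, an antiderivative of (-5) sin(5*pi*t/3) is 3*cos(5*pi*t/3)/pi; evaluating from 0 to 3: ∫_{0}^{3} (-5) sin(5*pi*t/3) dt = (-3/pi) - (3/pi) = -6/pi.
Summing the pieces and multiplying by (1/3) gives b_5 = -12/(5*pi).

-12/(5*pi)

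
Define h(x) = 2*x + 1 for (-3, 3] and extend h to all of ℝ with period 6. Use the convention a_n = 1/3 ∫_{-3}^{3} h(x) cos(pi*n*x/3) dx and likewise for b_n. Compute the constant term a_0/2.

1

a_0 = 1/3 ∫_{-3}^{3} h(x) dx = 1/3 · (6) = 2.
So the constant term a_0/2 = 1.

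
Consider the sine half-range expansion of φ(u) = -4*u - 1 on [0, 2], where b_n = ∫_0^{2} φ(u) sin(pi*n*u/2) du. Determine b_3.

-20/(3*pi)

b_3 = ∫_0^{2} (-4*u - 1) sin(3*pi*u/2) du.
Integrating by parts (boundary term plus one more integral), an antiderivative of (-4*u - 1) sin(3*pi*u/2) is 8*u*cos(3*pi*u/2)/(3*pi) - 16*sin(3*pi*u/2)/(9*pi**2) + 2*cos(3*pi*u/2)/(3*pi); evaluating from 0 to 2: ∫_{0}^{2} (-4*u - 1) sin(3*pi*u/2) du = (-6/pi) - (2/(3*pi)) = -20/(3*pi).
Hence b_3 = -20/(3*pi).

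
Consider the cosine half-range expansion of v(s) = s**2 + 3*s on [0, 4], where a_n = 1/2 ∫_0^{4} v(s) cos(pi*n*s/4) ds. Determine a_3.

a_3 = 1/2 ∫_0^{4} (s**2 + 3*s) cos(3*pi*s/4) ds.
Integrating by parts twice (tabular method), an antiderivative of (s**2 + 3*s) cos(3*pi*s/4) is 4*s**2*sin(3*pi*s/4)/(3*pi) + 4*s*sin(3*pi*s/4)/pi + 32*s*cos(3*pi*s/4)/(9*pi**2) - 128*sin(3*pi*s/4)/(27*pi**3) + 16*cos(3*pi*s/4)/(3*pi**2); evaluating from 0 to 4: ∫_{0}^{4} (s**2 + 3*s) cos(3*pi*s/4) ds = (-176/(9*pi**2)) - (16/(3*pi**2)) = -224/(9*pi**2).
Hence a_3 = (1/2)·(-224/(9*pi**2)) = -112/(9*pi**2).

-112/(9*pi**2)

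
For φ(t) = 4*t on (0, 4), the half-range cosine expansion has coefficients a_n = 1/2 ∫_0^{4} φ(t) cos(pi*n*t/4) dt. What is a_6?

a_6 = 1/2 ∫_0^{4} (4*t) cos(3*pi*t/2) dt.
Integrating by parts (boundary term plus one more integral), an antiderivative of (4*t) cos(3*pi*t/2) is 8*t*sin(3*pi*t/2)/(3*pi) + 16*cos(3*pi*t/2)/(9*pi**2); evaluating from 0 to 4: ∫_{0}^{4} (4*t) cos(3*pi*t/2) dt = (16/(9*pi**2)) - (16/(9*pi**2)) = 0.
Hence a_6 = (1/2)·(0) = 0.

0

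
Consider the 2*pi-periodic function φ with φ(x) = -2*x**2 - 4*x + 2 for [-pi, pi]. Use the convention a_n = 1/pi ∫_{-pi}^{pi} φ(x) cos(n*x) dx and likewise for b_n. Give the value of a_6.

a_6 = 1/pi ∫_{-pi}^{pi} φ(x) cos(6*x) dx.
Integrating by parts twice (tabular method), an antiderivative of (-2*x**2 - 4*x + 2) cos(6*x) is -x**2*sin(6*x)/3 - 2*x*sin(6*x)/3 - x*cos(6*x)/9 + 19*sin(6*x)/54 - cos(6*x)/9; evaluating from -pi to pi: ∫_{-pi}^{pi} (-2*x**2 - 4*x + 2) cos(6*x) dx = (-pi/9 - 1/9) - (-1/9 + pi/9) = -2*pi/9.
Hence a_6 = (1/pi)·(-2*pi/9) = -2/9.

-2/9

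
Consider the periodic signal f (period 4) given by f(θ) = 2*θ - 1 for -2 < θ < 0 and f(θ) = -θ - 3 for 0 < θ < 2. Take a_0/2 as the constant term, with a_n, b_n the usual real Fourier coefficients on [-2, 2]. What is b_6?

b_6 = 1/2 ∫_{-2}^{2} f(θ) sin(3*pi*θ) dθ.
Split the integral at the breakpoints.
Integrating by parts (boundary term plus one more integral), an antiderivative of (2*θ - 1) sin(3*pi*θ) is -2*θ*cos(3*pi*θ)/(3*pi) + 2*sin(3*pi*θ)/(9*pi**2) + cos(3*pi*θ)/(3*pi); evaluating from -2 to 0: ∫_{-2}^{0} (2*θ - 1) sin(3*pi*θ) dθ = (1/(3*pi)) - (5/(3*pi)) = -4/(3*pi).
Integrating by parts (boundary term plus one more integral), an antiderivative of (-θ - 3) sin(3*pi*θ) is θ*cos(3*pi*θ)/(3*pi) - sin(3*pi*θ)/(9*pi**2) + cos(3*pi*θ)/pi; evaluating from 0 to 2: ∫_{0}^{2} (-θ - 3) sin(3*pi*θ) dθ = (5/(3*pi)) - (1/pi) = 2/(3*pi).
Summing the pieces and multiplying by (1/2) gives b_6 = -1/(3*pi).

-1/(3*pi)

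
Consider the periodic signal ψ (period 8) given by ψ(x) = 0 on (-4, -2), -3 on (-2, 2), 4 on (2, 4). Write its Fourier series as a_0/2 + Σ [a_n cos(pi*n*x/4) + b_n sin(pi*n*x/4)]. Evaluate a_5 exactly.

a_5 = 1/4 ∫_{-4}^{4} ψ(x) cos(5*pi*x/4) dx.
Split the integral at the breakpoints.
∫_{-4}^{-2} (0) cos(5*pi*x/4) dx = 0.
Directly, an antiderivative of (-3) cos(5*pi*x/4) is -12*sin(5*pi*x/4)/(5*pi); evaluating from -2 to 2: ∫_{-2}^{2} (-3) cos(5*pi*x/4) dx = (-12/(5*pi)) - (12/(5*pi)) = -24/(5*pi).
Directly, an antiderivative of (4) cos(5*pi*x/4) is 16*sin(5*pi*x/4)/(5*pi); evaluating from 2 to 4: ∫_{2}^{4} (4) cos(5*pi*x/4) dx = (0) - (16/(5*pi)) = -16/(5*pi).
Summing the pieces and multiplying by (1/4) gives a_5 = -2/pi.

-2/pi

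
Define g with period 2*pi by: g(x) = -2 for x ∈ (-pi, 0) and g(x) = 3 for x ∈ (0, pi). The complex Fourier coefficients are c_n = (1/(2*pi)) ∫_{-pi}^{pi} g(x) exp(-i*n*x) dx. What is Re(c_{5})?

0

Since g is real-valued, Re(c_{5}) = (1/(2*pi)) ∫_{-pi}^{pi} g(x) cos(5*x) dx = a_{5}/2.
Split the integral at the breakpoints.
Directly, an antiderivative of (-2) cos(5*x) is -2*sin(5*x)/5; evaluating from -pi to 0: ∫_{-pi}^{0} (-2) cos(5*x) dx = (0) - (0) = 0.
Directly, an antiderivative of (3) cos(5*x) is 3*sin(5*x)/5; evaluating from 0 to pi: ∫_{0}^{pi} (3) cos(5*x) dx = (0) - (0) = 0.
So ∫_{-pi}^{pi} g(x) cos(5*x) dx = 0.
Hence Re(c_{5}) = (1/(2*pi))·(0) = 0.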